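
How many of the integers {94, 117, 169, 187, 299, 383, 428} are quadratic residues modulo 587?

2

(94/587) = -1 → non-residue.
(117/587) = -1 → non-residue.
(169/587) = +1 → QR.
(187/587) = -1 → non-residue.
(299/587) = +1 → QR.
(383/587) = -1 → non-residue.
(428/587) = -1 → non-residue.
Total quadratic residues among the 7: 2.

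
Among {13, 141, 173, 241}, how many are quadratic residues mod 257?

4

(13/257) = +1 → QR.
(141/257) = +1 → QR.
(173/257) = +1 → QR.
(241/257) = +1 → QR.
Total quadratic residues among the 4: 4.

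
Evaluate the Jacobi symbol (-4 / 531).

-1

First reduce: -4 ≡ 527 (mod 531).
Reciprocity: 527 ≡ 3 and 531 ≡ 3 (mod 4), so (527/531) = −(531/527).
Reduce top mod 527: now compute (4/527).
Pull out 2^2: since 527 ≡ 7 (mod 8), (2/527) = +1, so (2/527)^2 = +1.
Reached (1/527) = 1. Collecting the sign flips along the way, the symbol is -1.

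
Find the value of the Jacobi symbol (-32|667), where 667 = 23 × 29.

First reduce: -32 ≡ 635 (mod 667).
Reciprocity: 635 ≡ 3 and 667 ≡ 3 (mod 4), so (635/667) = −(667/635).
Reduce top mod 635: now compute (32/635).
Pull out 2^5: since 635 ≡ 3 (mod 8), (2/635) = -1, so (2/635)^5 = -1.
Reached (1/635) = 1. Collecting the sign flips along the way, the symbol is +1.

1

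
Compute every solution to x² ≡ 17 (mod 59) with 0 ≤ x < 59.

Since 59 ≡ 3 (mod 4), a square root of 17 is 17^((59+1)/4) = 17^15 mod 59.
Repeated squaring: 17^2≡53, 17^4≡36, 17^8≡57 (mod 59).
17^15 = 17^(8+4+2+1) ≡ 28 (mod 59).
Check: 28² = 784 ≡ 17 (mod 59). The two roots are 28 and 31.

28, 31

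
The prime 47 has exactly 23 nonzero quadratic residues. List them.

Square k = 1,…,23 (k and 47−k give the same square):
1²=1, 2²=4, 3²=9, 4²=16, 5²=25, 6²=36, 7²≡2, 8²≡17, 9²≡34, 10²≡6, 11²≡27, 12²≡3, 13²≡28, 14²≡8, 15²≡37, 16²≡21, 17²≡7, 18²≡42, 19²≡32, 20²≡24, 21²≡18, 22²≡14, 23²≡12 (mod 47).
So the quadratic residues mod 47 are {1, 2, 3, 4, 6, 7, 8, 9, 12, 14, 16, 17, 18, 21, 24, 25, 27, 28, 32, 34, 36, 37, 42}.

1,2,3,4,6,7,8,9,12,14,16,17,18,21,24,25,27,28,32,34,36,37,42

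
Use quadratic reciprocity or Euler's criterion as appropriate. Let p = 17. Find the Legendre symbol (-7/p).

First reduce: -7 ≡ 10 (mod 17).
Pull out 2: since 17 ≡ 1 (mod 8), (2/17) = +1.
Reciprocity: 5 ≡ 1 and 17 ≡ 1 (mod 4), so (5/17) = +(17/5).
Reduce top mod 5: now compute (2/5).
Pull out 2: since 5 ≡ 5 (mod 8), (2/5) = -1.
Reached (1/5) = 1. Collecting the sign flips along the way, the symbol is -1.

-1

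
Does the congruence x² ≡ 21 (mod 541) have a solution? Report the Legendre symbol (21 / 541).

1

Reciprocity: 21 ≡ 1 and 541 ≡ 1 (mod 4), so (21/541) = +(541/21).
Reduce top mod 21: now compute (16/21).
Pull out 2^4: since 21 ≡ 5 (mod 8), (2/21) = -1, so (2/21)^4 = +1.
Reached (1/21) = 1. Collecting the sign flips along the way, the symbol is +1.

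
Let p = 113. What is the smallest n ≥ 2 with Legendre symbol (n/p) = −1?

3

(2/113) = +1, so 2 is a residue.
(3/113) = −1, so 3 is the smallest positive non-residue mod 113.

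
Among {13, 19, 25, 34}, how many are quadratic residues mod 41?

1

(13/41) = -1 → non-residue.
(19/41) = -1 → non-residue.
(25/41) = +1 → QR.
(34/41) = -1 → non-residue.
Total quadratic residues among the 4: 1.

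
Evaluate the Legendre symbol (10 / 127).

-1

Euler's criterion: (10/127) ≡ 10^63 (mod 127).
10^2 ≡ 100 (mod 127)
10^4 ≡ 94 (mod 127)
10^8 ≡ 73 (mod 127)
10^16 ≡ 122 (mod 127)
10^32 ≡ 25 (mod 127)
10^63 = 10^(32+16+8+4+2+1) ≡ 126 (mod 127).
Result is 126 ≡ −1, so (10/127) = −1.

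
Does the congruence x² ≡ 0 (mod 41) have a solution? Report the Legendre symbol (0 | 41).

0

Top reduces to 0: gcd > 1, so the symbol is 0.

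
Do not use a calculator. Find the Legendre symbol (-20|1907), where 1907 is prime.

1

First reduce: -20 ≡ 1887 (mod 1907).
Reciprocity: 1887 ≡ 3 and 1907 ≡ 3 (mod 4), so (1887/1907) = −(1907/1887).
Reduce top mod 1887: now compute (20/1887).
Pull out 2^2: since 1887 ≡ 7 (mod 8), (2/1887) = +1, so (2/1887)^2 = +1.
Reciprocity: 5 ≡ 1 and 1887 ≡ 3 (mod 4), so (5/1887) = +(1887/5).
Reduce top mod 5: now compute (2/5).
Pull out 2: since 5 ≡ 5 (mod 8), (2/5) = -1.
Reached (1/5) = 1. Collecting the sign flips along the way, the symbol is +1.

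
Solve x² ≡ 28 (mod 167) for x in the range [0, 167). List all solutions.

23, 144

Since 167 ≡ 3 (mod 4), a square root of 28 is 28^((167+1)/4) = 28^42 mod 167.
Repeated squaring: 28^2≡116, 28^4≡96, 28^8≡31, 28^16≡126, 28^32≡11 (mod 167).
28^42 = 28^(32+8+2) ≡ 144 (mod 167).
Check: 144² = 20736 ≡ 28 (mod 167). The two roots are 23 and 144.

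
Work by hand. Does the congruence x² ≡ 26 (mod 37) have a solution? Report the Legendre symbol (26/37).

Pull out 2: since 37 ≡ 5 (mod 8), (2/37) = -1.
Reciprocity: 13 ≡ 1 and 37 ≡ 1 (mod 4), so (13/37) = +(37/13).
Reduce top mod 13: now compute (11/13).
Reciprocity: 11 ≡ 3 and 13 ≡ 1 (mod 4), so (11/13) = +(13/11).
Reduce top mod 11: now compute (2/11).
Pull out 2: since 11 ≡ 3 (mod 8), (2/11) = -1.
Reached (1/11) = 1. Collecting the sign flips along the way, the symbol is +1.

1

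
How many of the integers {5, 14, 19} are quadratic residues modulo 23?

(5/23) = -1 → non-residue.
(14/23) = -1 → non-residue.
(19/23) = -1 → non-residue.
Total quadratic residues among the 3: 0.

0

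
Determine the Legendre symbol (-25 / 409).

Euler's criterion: (-25/409) ≡ 384^204 (mod 409).
384^2 ≡ 216 (mod 409)
384^4 ≡ 30 (mod 409)
384^8 ≡ 82 (mod 409)
384^16 ≡ 180 (mod 409)
384^32 ≡ 89 (mod 409)
384^64 ≡ 150 (mod 409)
384^128 ≡ 5 (mod 409)
384^204 = 384^(128+64+8+4) ≡ 1 (mod 409).
Result is 1, so (-25/409) = 1.

1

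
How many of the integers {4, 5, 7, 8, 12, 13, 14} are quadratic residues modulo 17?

3

(4/17) = +1 → QR.
(5/17) = -1 → non-residue.
(7/17) = -1 → non-residue.
(8/17) = +1 → QR.
(12/17) = -1 → non-residue.
(13/17) = +1 → QR.
(14/17) = -1 → non-residue.
Total quadratic residues among the 7: 3.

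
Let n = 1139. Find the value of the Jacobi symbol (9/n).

1

Reciprocity: 9 ≡ 1 and 1139 ≡ 3 (mod 4), so (9/1139) = +(1139/9).
Reduce top mod 9: now compute (5/9).
Reciprocity: 5 ≡ 1 and 9 ≡ 1 (mod 4), so (5/9) = +(9/5).
Reduce top mod 5: now compute (4/5).
Pull out 2^2: since 5 ≡ 5 (mod 8), (2/5) = -1, so (2/5)^2 = +1.
Reached (1/5) = 1. Collecting the sign flips along the way, the symbol is +1.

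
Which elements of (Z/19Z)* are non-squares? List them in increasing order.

Square k = 1,…,9 (k and 19−k give the same square):
1²=1, 2²=4, 3²=9, 4²=16, 5²≡6, 6²≡17, 7²≡11, 8²≡7, 9²≡5 (mod 19).
The residues are {1, 4, 5, 6, 7, 9, 11, 16, 17}; the non-residues are the remaining 9 nonzero classes.

2,3,8,10,12,13,14,15,18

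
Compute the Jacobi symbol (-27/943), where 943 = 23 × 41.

1

First reduce: -27 ≡ 916 (mod 943).
Pull out 2^2: since 943 ≡ 7 (mod 8), (2/943) = +1, so (2/943)^2 = +1.
Reciprocity: 229 ≡ 1 and 943 ≡ 3 (mod 4), so (229/943) = +(943/229).
Reduce top mod 229: now compute (27/229).
Reciprocity: 27 ≡ 3 and 229 ≡ 1 (mod 4), so (27/229) = +(229/27).
Reduce top mod 27: now compute (13/27).
Reciprocity: 13 ≡ 1 and 27 ≡ 3 (mod 4), so (13/27) = +(27/13).
Reduce top mod 13: now compute (1/13).
Reached (1/13) = 1. Collecting the sign flips along the way, the symbol is +1.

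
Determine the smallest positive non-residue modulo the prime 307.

(2/307) = −1, so 2 is the smallest positive non-residue mod 307.

2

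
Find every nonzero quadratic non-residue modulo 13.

2,5,6,7,8,11

Square k = 1,…,6 (k and 13−k give the same square):
1²=1, 2²=4, 3²=9, 4²≡3, 5²≡12, 6²≡10 (mod 13).
The residues are {1, 3, 4, 9, 10, 12}; the non-residues are the remaining 6 nonzero classes.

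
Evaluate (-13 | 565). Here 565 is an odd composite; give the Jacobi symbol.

First reduce: -13 ≡ 552 (mod 565).
Pull out 2^3: since 565 ≡ 5 (mod 8), (2/565) = -1, so (2/565)^3 = -1.
Reciprocity: 69 ≡ 1 and 565 ≡ 1 (mod 4), so (69/565) = +(565/69).
Reduce top mod 69: now compute (13/69).
Reciprocity: 13 ≡ 1 and 69 ≡ 1 (mod 4), so (13/69) = +(69/13).
Reduce top mod 13: now compute (4/13).
Pull out 2^2: since 13 ≡ 5 (mod 8), (2/13) = -1, so (2/13)^2 = +1.
Reached (1/13) = 1. Collecting the sign flips along the way, the symbol is -1.

-1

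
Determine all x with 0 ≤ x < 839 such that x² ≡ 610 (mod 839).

Since 839 ≡ 3 (mod 4), a square root of 610 is 610^((839+1)/4) = 610^210 mod 839.
Repeated squaring: 610^2≡423, 610^4≡222, 610^8≡622, 610^16≡105, 610^32≡118, 610^64≡500, 610^128≡817 (mod 839).
610^210 = 610^(128+64+16+2) ≡ 641 (mod 839).
Check: 641² = 410881 ≡ 610 (mod 839). The two roots are 198 and 641.

198, 641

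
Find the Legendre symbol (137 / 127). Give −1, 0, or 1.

First reduce: 137 ≡ 10 (mod 127).
Pull out 2: since 127 ≡ 7 (mod 8), (2/127) = +1.
Reciprocity: 5 ≡ 1 and 127 ≡ 3 (mod 4), so (5/127) = +(127/5).
Reduce top mod 5: now compute (2/5).
Pull out 2: since 5 ≡ 5 (mod 8), (2/5) = -1.
Reached (1/5) = 1. Collecting the sign flips along the way, the symbol is -1.

-1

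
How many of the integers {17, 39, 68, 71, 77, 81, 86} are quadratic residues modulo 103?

(17/103) = +1 → QR.
(39/103) = -1 → non-residue.
(68/103) = +1 → QR.
(71/103) = -1 → non-residue.
(77/103) = -1 → non-residue.
(81/103) = +1 → QR.
(86/103) = -1 → non-residue.
Total quadratic residues among the 7: 3.

3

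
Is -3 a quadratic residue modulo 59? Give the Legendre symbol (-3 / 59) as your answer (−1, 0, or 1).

-1

First reduce: -3 ≡ 56 (mod 59).
Pull out 2^3: since 59 ≡ 3 (mod 8), (2/59) = -1, so (2/59)^3 = -1.
Reciprocity: 7 ≡ 3 and 59 ≡ 3 (mod 4), so (7/59) = −(59/7).
Reduce top mod 7: now compute (3/7).
Reciprocity: 3 ≡ 3 and 7 ≡ 3 (mod 4), so (3/7) = −(7/3).
Reduce top mod 3: now compute (1/3).
Reached (1/3) = 1. Collecting the sign flips along the way, the symbol is -1.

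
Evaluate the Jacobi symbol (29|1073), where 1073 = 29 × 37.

0

Reciprocity: 29 ≡ 1 and 1073 ≡ 1 (mod 4), so (29/1073) = +(1073/29).
Reduce top mod 29: now compute (0/29).
Top reduces to 0: gcd > 1, so the symbol is 0.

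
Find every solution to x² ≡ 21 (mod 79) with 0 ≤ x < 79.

10, 69

Since 79 ≡ 3 (mod 4), a square root of 21 is 21^((79+1)/4) = 21^20 mod 79.
Repeated squaring: 21^2≡46, 21^4≡62, 21^8≡52, 21^16≡18 (mod 79).
21^20 = 21^(16+4) ≡ 10 (mod 79).
Check: 10² = 100 ≡ 21 (mod 79). The two roots are 10 and 69.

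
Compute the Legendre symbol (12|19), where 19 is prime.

-1

Euler's criterion: (12/19) ≡ 12^9 (mod 19).
12^2 ≡ 11 (mod 19)
12^4 ≡ 7 (mod 19)
12^8 ≡ 11 (mod 19)
12^9 = 12^(8+1) ≡ 18 (mod 19).
Result is 18 ≡ −1, so (12/19) = −1.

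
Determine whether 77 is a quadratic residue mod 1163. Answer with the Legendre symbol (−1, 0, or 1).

-1

Reciprocity: 77 ≡ 1 and 1163 ≡ 3 (mod 4), so (77/1163) = +(1163/77).
Reduce top mod 77: now compute (8/77).
Pull out 2^3: since 77 ≡ 5 (mod 8), (2/77) = -1, so (2/77)^3 = -1.
Reached (1/77) = 1. Collecting the sign flips along the way, the symbol is -1.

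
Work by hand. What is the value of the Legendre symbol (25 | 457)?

Euler's criterion: (25/457) ≡ 25^228 (mod 457).
25^2 ≡ 168 (mod 457)
25^4 ≡ 347 (mod 457)
25^8 ≡ 218 (mod 457)
25^16 ≡ 453 (mod 457)
25^32 ≡ 16 (mod 457)
25^64 ≡ 256 (mod 457)
25^128 ≡ 185 (mod 457)
25^228 = 25^(128+64+32+4) ≡ 1 (mod 457).
Result is 1, so (25/457) = 1.

1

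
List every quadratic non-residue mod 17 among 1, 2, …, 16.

3,5,6,7,10,11,12,14

Square k = 1,…,8 (k and 17−k give the same square):
1²=1, 2²=4, 3²=9, 4²=16, 5²≡8, 6²≡2, 7²≡15, 8²≡13 (mod 17).
The residues are {1, 2, 4, 8, 9, 13, 15, 16}; the non-residues are the remaining 8 nonzero classes.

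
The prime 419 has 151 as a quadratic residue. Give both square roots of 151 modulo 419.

Since 419 ≡ 3 (mod 4), a square root of 151 is 151^((419+1)/4) = 151^105 mod 419.
Repeated squaring: 151^2≡175, 151^4≡38, 151^8≡187, 151^16≡192, 151^32≡411, 151^64≡64 (mod 419).
151^105 = 151^(64+32+8+1) ≡ 251 (mod 419).
Check: 251² = 63001 ≡ 151 (mod 419). The two roots are 168 and 251.

168, 251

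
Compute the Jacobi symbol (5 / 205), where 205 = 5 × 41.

Reciprocity: 5 ≡ 1 and 205 ≡ 1 (mod 4), so (5/205) = +(205/5).
Reduce top mod 5: now compute (0/5).
Top reduces to 0: gcd > 1, so the symbol is 0.

0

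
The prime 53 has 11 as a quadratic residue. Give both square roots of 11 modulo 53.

8, 45

53 ≡ 1 (mod 4), so we find a root by search.
Trying successive values, 8² = 64 ≡ 11 (mod 53). The other root is 53 − 8 = 45.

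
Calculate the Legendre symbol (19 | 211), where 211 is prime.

Reciprocity: 19 ≡ 3 and 211 ≡ 3 (mod 4), so (19/211) = −(211/19).
Reduce top mod 19: now compute (2/19).
Pull out 2: since 19 ≡ 3 (mod 8), (2/19) = -1.
Reached (1/19) = 1. Collecting the sign flips along the way, the symbol is +1.

1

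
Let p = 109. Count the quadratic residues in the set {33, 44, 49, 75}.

(33/109) = -1 → non-residue.
(44/109) = -1 → non-residue.
(49/109) = +1 → QR.
(75/109) = +1 → QR.
Total quadratic residues among the 4: 2.

2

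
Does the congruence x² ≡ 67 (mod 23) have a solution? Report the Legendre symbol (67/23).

-1

Euler's criterion: (67/23) ≡ 21^11 (mod 23).
21^2 ≡ 4 (mod 23)
21^4 ≡ 16 (mod 23)
21^8 ≡ 3 (mod 23)
21^11 = 21^(8+2+1) ≡ 22 (mod 23).
Result is 22 ≡ −1, so (67/23) = −1.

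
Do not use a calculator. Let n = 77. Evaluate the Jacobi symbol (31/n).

-1

Reciprocity: 31 ≡ 3 and 77 ≡ 1 (mod 4), so (31/77) = +(77/31).
Reduce top mod 31: now compute (15/31).
Reciprocity: 15 ≡ 3 and 31 ≡ 3 (mod 4), so (15/31) = −(31/15).
Reduce top mod 15: now compute (1/15).
Reached (1/15) = 1. Collecting the sign flips along the way, the symbol is -1.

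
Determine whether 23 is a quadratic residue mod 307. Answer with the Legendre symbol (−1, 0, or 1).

Reciprocity: 23 ≡ 3 and 307 ≡ 3 (mod 4), so (23/307) = −(307/23).
Reduce top mod 23: now compute (8/23).
Pull out 2^3: since 23 ≡ 7 (mod 8), (2/23) = +1, so (2/23)^3 = +1.
Reached (1/23) = 1. Collecting the sign flips along the way, the symbol is -1.

-1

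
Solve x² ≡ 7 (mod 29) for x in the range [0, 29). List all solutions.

6, 23

29 ≡ 1 (mod 4), so we find a root by search.
Trying successive values, 6² = 36 ≡ 7 (mod 29). The other root is 29 − 6 = 23.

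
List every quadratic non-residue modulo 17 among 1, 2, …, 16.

Square k = 1,…,8 (k and 17−k give the same square):
1²=1, 2²=4, 3²=9, 4²=16, 5²≡8, 6²≡2, 7²≡15, 8²≡13 (mod 17).
The residues are {1, 2, 4, 8, 9, 13, 15, 16}; the non-residues are the remaining 8 nonzero classes.

3 5 6 7 10 11 12 14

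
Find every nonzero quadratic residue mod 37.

Square k = 1,…,18 (k and 37−k give the same square):
1²=1, 2²=4, 3²=9, 4²=16, 5²=25, 6²=36, 7²≡12, 8²≡27, 9²≡7, 10²≡26, 11²≡10, 12²≡33, 13²≡21, 14²≡11, 15²≡3, 16²≡34, 17²≡30, 18²≡28 (mod 37).
So the quadratic residues mod 37 are {1, 3, 4, 7, 9, 10, 11, 12, 16, 21, 25, 26, 27, 28, 30, 33, 34, 36}.

1 3 4 7 9 10 11 12 16 21 25 26 27 28 30 33 34 36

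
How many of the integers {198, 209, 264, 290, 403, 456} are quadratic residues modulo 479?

3

(198/479) = +1 → QR.
(209/479) = -1 → non-residue.
(264/479) = +1 → QR.
(290/479) = -1 → non-residue.
(403/479) = +1 → QR.
(456/479) = -1 → non-residue.
Total quadratic residues among the 6: 3.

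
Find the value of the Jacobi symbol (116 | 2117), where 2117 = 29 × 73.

Pull out 2^2: since 2117 ≡ 5 (mod 8), (2/2117) = -1, so (2/2117)^2 = +1.
Reciprocity: 29 ≡ 1 and 2117 ≡ 1 (mod 4), so (29/2117) = +(2117/29).
Reduce top mod 29: now compute (0/29).
Top reduces to 0: gcd > 1, so the symbol is 0.

0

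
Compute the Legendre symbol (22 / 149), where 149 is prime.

Pull out 2: since 149 ≡ 5 (mod 8), (2/149) = -1.
Reciprocity: 11 ≡ 3 and 149 ≡ 1 (mod 4), so (11/149) = +(149/11).
Reduce top mod 11: now compute (6/11).
Pull out 2: since 11 ≡ 3 (mod 8), (2/11) = -1.
Reciprocity: 3 ≡ 3 and 11 ≡ 3 (mod 4), so (3/11) = −(11/3).
Reduce top mod 3: now compute (2/3).
Pull out 2: since 3 ≡ 3 (mod 8), (2/3) = -1.
Reached (1/3) = 1. Collecting the sign flips along the way, the symbol is +1.

1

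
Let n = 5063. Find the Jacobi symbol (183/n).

0

Reciprocity: 183 ≡ 3 and 5063 ≡ 3 (mod 4), so (183/5063) = −(5063/183).
Reduce top mod 183: now compute (122/183).
Pull out 2: since 183 ≡ 7 (mod 8), (2/183) = +1.
Reciprocity: 61 ≡ 1 and 183 ≡ 3 (mod 4), so (61/183) = +(183/61).
Reduce top mod 61: now compute (0/61).
Top reduces to 0: gcd > 1, so the symbol is 0.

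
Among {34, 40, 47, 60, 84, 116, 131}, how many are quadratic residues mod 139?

(34/139) = +1 → QR.
(40/139) = -1 → non-residue.
(47/139) = +1 → QR.
(60/139) = -1 → non-residue.
(84/139) = -1 → non-residue.
(116/139) = +1 → QR.
(131/139) = +1 → QR.
Total quadratic residues among the 7: 4.

4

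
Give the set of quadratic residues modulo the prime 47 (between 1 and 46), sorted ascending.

Square k = 1,…,23 (k and 47−k give the same square):
1²=1, 2²=4, 3²=9, 4²=16, 5²=25, 6²=36, 7²≡2, 8²≡17, 9²≡34, 10²≡6, 11²≡27, 12²≡3, 13²≡28, 14²≡8, 15²≡37, 16²≡21, 17²≡7, 18²≡42, 19²≡32, 20²≡24, 21²≡18, 22²≡14, 23²≡12 (mod 47).
So the quadratic residues mod 47 are {1, 2, 3, 4, 6, 7, 8, 9, 12, 14, 16, 17, 18, 21, 24, 25, 27, 28, 32, 34, 36, 37, 42}.

1,2,3,4,6,7,8,9,12,14,16,17,18,21,24,25,27,28,32,34,36,37,42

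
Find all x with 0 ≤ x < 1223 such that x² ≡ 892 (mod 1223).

Since 1223 ≡ 3 (mod 4), a square root of 892 is 892^((1223+1)/4) = 892^306 mod 1223.
Repeated squaring: 892^2≡714, 892^4≡1028, 892^8≡112, 892^16≡314, 892^32≡756, 892^64≡395, 892^128≡704, 892^256≡301 (mod 1223).
892^306 = 892^(256+32+16+2) ≡ 834 (mod 1223).
Check: 834² = 695556 ≡ 892 (mod 1223). The two roots are 389 and 834.

389, 834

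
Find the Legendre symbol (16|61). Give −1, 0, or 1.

Pull out 2^4: since 61 ≡ 5 (mod 8), (2/61) = -1, so (2/61)^4 = +1.
Reached (1/61) = 1. Collecting the sign flips along the way, the symbol is +1.

1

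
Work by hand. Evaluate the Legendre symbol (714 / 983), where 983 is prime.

-1

Pull out 2: since 983 ≡ 7 (mod 8), (2/983) = +1.
Reciprocity: 357 ≡ 1 and 983 ≡ 3 (mod 4), so (357/983) = +(983/357).
Reduce top mod 357: now compute (269/357).
Reciprocity: 269 ≡ 1 and 357 ≡ 1 (mod 4), so (269/357) = +(357/269).
Reduce top mod 269: now compute (88/269).
Pull out 2^3: since 269 ≡ 5 (mod 8), (2/269) = -1, so (2/269)^3 = -1.
Reciprocity: 11 ≡ 3 and 269 ≡ 1 (mod 4), so (11/269) = +(269/11).
Reduce top mod 11: now compute (5/11).
Reciprocity: 5 ≡ 1 and 11 ≡ 3 (mod 4), so (5/11) = +(11/5).
Reduce top mod 5: now compute (1/5).
Reached (1/5) = 1. Collecting the sign flips along the way, the symbol is -1.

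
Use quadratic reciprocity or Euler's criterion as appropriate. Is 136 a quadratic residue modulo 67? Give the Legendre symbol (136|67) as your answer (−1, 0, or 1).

-1

Euler's criterion: (136/67) ≡ 2^33 (mod 67).
2^2 ≡ 4 (mod 67)
2^4 ≡ 16 (mod 67)
2^8 ≡ 55 (mod 67)
2^16 ≡ 10 (mod 67)
2^32 ≡ 33 (mod 67)
2^33 = 2^(32+1) ≡ 66 (mod 67).
Result is 66 ≡ −1, so (136/67) = −1.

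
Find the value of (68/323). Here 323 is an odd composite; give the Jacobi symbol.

0

Pull out 2^2: since 323 ≡ 3 (mod 8), (2/323) = -1, so (2/323)^2 = +1.
Reciprocity: 17 ≡ 1 and 323 ≡ 3 (mod 4), so (17/323) = +(323/17).
Reduce top mod 17: now compute (0/17).
Top reduces to 0: gcd > 1, so the symbol is 0.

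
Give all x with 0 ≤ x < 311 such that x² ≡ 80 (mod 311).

154, 157

Since 311 ≡ 3 (mod 4), a square root of 80 is 80^((311+1)/4) = 80^78 mod 311.
Repeated squaring: 80^2≡180, 80^4≡56, 80^8≡26, 80^16≡54, 80^32≡117, 80^64≡5 (mod 311).
80^78 = 80^(64+8+4+2) ≡ 157 (mod 311).
Check: 157² = 24649 ≡ 80 (mod 311). The two roots are 154 and 157.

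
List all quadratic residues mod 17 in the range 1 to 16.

Square k = 1,…,8 (k and 17−k give the same square):
1²=1, 2²=4, 3²=9, 4²=16, 5²≡8, 6²≡2, 7²≡15, 8²≡13 (mod 17).
So the quadratic residues mod 17 are {1, 2, 4, 8, 9, 13, 15, 16}.

1, 2, 4, 8, 9, 13, 15, 16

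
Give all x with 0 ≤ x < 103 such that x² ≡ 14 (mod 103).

23, 80

Since 103 ≡ 3 (mod 4), a square root of 14 is 14^((103+1)/4) = 14^26 mod 103.
Repeated squaring: 14^2≡93, 14^4≡100, 14^8≡9, 14^16≡81 (mod 103).
14^26 = 14^(16+8+2) ≡ 23 (mod 103).
Check: 23² = 529 ≡ 14 (mod 103). The two roots are 23 and 80.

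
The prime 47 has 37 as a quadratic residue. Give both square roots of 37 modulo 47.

15, 32

Since 47 ≡ 3 (mod 4), a square root of 37 is 37^((47+1)/4) = 37^12 mod 47.
Repeated squaring: 37^2≡6, 37^4≡36, 37^8≡27 (mod 47).
37^12 = 37^(8+4) ≡ 32 (mod 47).
Check: 32² = 1024 ≡ 37 (mod 47). The two roots are 15 and 32.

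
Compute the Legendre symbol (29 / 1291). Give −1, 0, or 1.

-1

Reciprocity: 29 ≡ 1 and 1291 ≡ 3 (mod 4), so (29/1291) = +(1291/29).
Reduce top mod 29: now compute (15/29).
Reciprocity: 15 ≡ 3 and 29 ≡ 1 (mod 4), so (15/29) = +(29/15).
Reduce top mod 15: now compute (14/15).
Pull out 2: since 15 ≡ 7 (mod 8), (2/15) = +1.
Reciprocity: 7 ≡ 3 and 15 ≡ 3 (mod 4), so (7/15) = −(15/7).
Reduce top mod 7: now compute (1/7).
Reached (1/7) = 1. Collecting the sign flips along the way, the symbol is -1.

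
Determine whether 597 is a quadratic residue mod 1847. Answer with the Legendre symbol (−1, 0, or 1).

-1

Reciprocity: 597 ≡ 1 and 1847 ≡ 3 (mod 4), so (597/1847) = +(1847/597).
Reduce top mod 597: now compute (56/597).
Pull out 2^3: since 597 ≡ 5 (mod 8), (2/597) = -1, so (2/597)^3 = -1.
Reciprocity: 7 ≡ 3 and 597 ≡ 1 (mod 4), so (7/597) = +(597/7).
Reduce top mod 7: now compute (2/7).
Pull out 2: since 7 ≡ 7 (mod 8), (2/7) = +1.
Reached (1/7) = 1. Collecting the sign flips along the way, the symbol is -1.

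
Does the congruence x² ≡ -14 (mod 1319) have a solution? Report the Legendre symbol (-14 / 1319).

-1

First reduce: -14 ≡ 1305 (mod 1319).
Reciprocity: 1305 ≡ 1 and 1319 ≡ 3 (mod 4), so (1305/1319) = +(1319/1305).
Reduce top mod 1305: now compute (14/1305).
Pull out 2: since 1305 ≡ 1 (mod 8), (2/1305) = +1.
Reciprocity: 7 ≡ 3 and 1305 ≡ 1 (mod 4), so (7/1305) = +(1305/7).
Reduce top mod 7: now compute (3/7).
Reciprocity: 3 ≡ 3 and 7 ≡ 3 (mod 4), so (3/7) = −(7/3).
Reduce top mod 3: now compute (1/3).
Reached (1/3) = 1. Collecting the sign flips along the way, the symbol is -1.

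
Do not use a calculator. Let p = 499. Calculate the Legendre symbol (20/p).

1

Pull out 2^2: since 499 ≡ 3 (mod 8), (2/499) = -1, so (2/499)^2 = +1.
Reciprocity: 5 ≡ 1 and 499 ≡ 3 (mod 4), so (5/499) = +(499/5).
Reduce top mod 5: now compute (4/5).
Pull out 2^2: since 5 ≡ 5 (mod 8), (2/5) = -1, so (2/5)^2 = +1.
Reached (1/5) = 1. Collecting the sign flips along the way, the symbol is +1.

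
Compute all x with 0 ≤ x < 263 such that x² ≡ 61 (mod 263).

Since 263 ≡ 3 (mod 4), a square root of 61 is 61^((263+1)/4) = 61^66 mod 263.
Repeated squaring: 61^2≡39, 61^4≡206, 61^8≡93, 61^16≡233, 61^32≡111, 61^64≡223 (mod 263).
61^66 = 61^(64+2) ≡ 18 (mod 263).
Check: 18² = 324 ≡ 61 (mod 263). The two roots are 18 and 245.

18, 245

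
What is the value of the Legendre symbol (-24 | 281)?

-1

First reduce: -24 ≡ 257 (mod 281).
Reciprocity: 257 ≡ 1 and 281 ≡ 1 (mod 4), so (257/281) = +(281/257).
Reduce top mod 257: now compute (24/257).
Pull out 2^3: since 257 ≡ 1 (mod 8), (2/257) = +1, so (2/257)^3 = +1.
Reciprocity: 3 ≡ 3 and 257 ≡ 1 (mod 4), so (3/257) = +(257/3).
Reduce top mod 3: now compute (2/3).
Pull out 2: since 3 ≡ 3 (mod 8), (2/3) = -1.
Reached (1/3) = 1. Collecting the sign flips along the way, the symbol is -1.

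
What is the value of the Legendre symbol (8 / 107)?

Pull out 2^3: since 107 ≡ 3 (mod 8), (2/107) = -1, so (2/107)^3 = -1.
Reached (1/107) = 1. Collecting the sign flips along the way, the symbol is -1.

-1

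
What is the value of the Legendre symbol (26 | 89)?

Euler's criterion: (26/89) ≡ 26^44 (mod 89).
26^2 ≡ 53 (mod 89)
26^4 ≡ 50 (mod 89)
26^8 ≡ 8 (mod 89)
26^16 ≡ 64 (mod 89)
26^32 ≡ 2 (mod 89)
26^44 = 26^(32+8+4) ≡ 88 (mod 89).
Result is 88 ≡ −1, so (26/89) = −1.

-1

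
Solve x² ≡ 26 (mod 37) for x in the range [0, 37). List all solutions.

10, 27

37 ≡ 1 (mod 4), so we find a root by search.
Trying successive values, 10² = 100 ≡ 26 (mod 37). The other root is 37 − 10 = 27.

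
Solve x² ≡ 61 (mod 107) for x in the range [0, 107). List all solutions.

Since 107 ≡ 3 (mod 4), a square root of 61 is 61^((107+1)/4) = 61^27 mod 107.
Repeated squaring: 61^2≡83, 61^4≡41, 61^8≡76, 61^16≡105 (mod 107).
61^27 = 61^(16+8+2+1) ≡ 75 (mod 107).
Check: 75² = 5625 ≡ 61 (mod 107). The two roots are 32 and 75.

32, 75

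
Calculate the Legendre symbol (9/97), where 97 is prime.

1

Euler's criterion: (9/97) ≡ 9^48 (mod 97).
9^2 ≡ 81 (mod 97)
9^4 ≡ 62 (mod 97)
9^8 ≡ 61 (mod 97)
9^16 ≡ 35 (mod 97)
9^32 ≡ 61 (mod 97)
9^48 = 9^(32+16) ≡ 1 (mod 97).
Result is 1, so (9/97) = 1.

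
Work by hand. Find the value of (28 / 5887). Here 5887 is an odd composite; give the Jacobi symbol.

Pull out 2^2: since 5887 ≡ 7 (mod 8), (2/5887) = +1, so (2/5887)^2 = +1.
Reciprocity: 7 ≡ 3 and 5887 ≡ 3 (mod 4), so (7/5887) = −(5887/7).
Reduce top mod 7: now compute (0/7).
Top reduces to 0: gcd > 1, so the symbol is 0.

0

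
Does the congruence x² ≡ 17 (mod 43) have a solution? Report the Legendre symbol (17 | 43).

1

Reciprocity: 17 ≡ 1 and 43 ≡ 3 (mod 4), so (17/43) = +(43/17).
Reduce top mod 17: now compute (9/17).
Reciprocity: 9 ≡ 1 and 17 ≡ 1 (mod 4), so (9/17) = +(17/9).
Reduce top mod 9: now compute (8/9).
Pull out 2^3: since 9 ≡ 1 (mod 8), (2/9) = +1, so (2/9)^3 = +1.
Reached (1/9) = 1. Collecting the sign flips along the way, the symbol is +1.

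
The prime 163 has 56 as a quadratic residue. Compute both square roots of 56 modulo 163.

Since 163 ≡ 3 (mod 4), a square root of 56 is 56^((163+1)/4) = 56^41 mod 163.
Repeated squaring: 56^2≡39, 56^4≡54, 56^8≡145, 56^16≡161, 56^32≡4 (mod 163).
56^41 = 56^(32+8+1) ≡ 43 (mod 163).
Check: 43² = 1849 ≡ 56 (mod 163). The two roots are 43 and 120.

43, 120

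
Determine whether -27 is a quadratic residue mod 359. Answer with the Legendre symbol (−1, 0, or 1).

First reduce: -27 ≡ 332 (mod 359).
Pull out 2^2: since 359 ≡ 7 (mod 8), (2/359) = +1, so (2/359)^2 = +1.
Reciprocity: 83 ≡ 3 and 359 ≡ 3 (mod 4), so (83/359) = −(359/83).
Reduce top mod 83: now compute (27/83).
Reciprocity: 27 ≡ 3 and 83 ≡ 3 (mod 4), so (27/83) = −(83/27).
Reduce top mod 27: now compute (2/27).
Pull out 2: since 27 ≡ 3 (mod 8), (2/27) = -1.
Reached (1/27) = 1. Collecting the sign flips along the way, the symbol is -1.

-1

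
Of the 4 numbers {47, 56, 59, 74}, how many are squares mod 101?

2

(47/101) = +1 → QR.
(56/101) = +1 → QR.
(59/101) = -1 → non-residue.
(74/101) = -1 → non-residue.
Total quadratic residues among the 4: 2.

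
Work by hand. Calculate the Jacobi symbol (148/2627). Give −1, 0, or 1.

0

Pull out 2^2: since 2627 ≡ 3 (mod 8), (2/2627) = -1, so (2/2627)^2 = +1.
Reciprocity: 37 ≡ 1 and 2627 ≡ 3 (mod 4), so (37/2627) = +(2627/37).
Reduce top mod 37: now compute (0/37).
Top reduces to 0: gcd > 1, so the symbol is 0.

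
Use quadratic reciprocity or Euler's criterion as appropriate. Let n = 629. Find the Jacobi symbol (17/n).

0

Reciprocity: 17 ≡ 1 and 629 ≡ 1 (mod 4), so (17/629) = +(629/17).
Reduce top mod 17: now compute (0/17).
Top reduces to 0: gcd > 1, so the symbol is 0.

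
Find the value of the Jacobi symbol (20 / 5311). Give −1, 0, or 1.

1

Pull out 2^2: since 5311 ≡ 7 (mod 8), (2/5311) = +1, so (2/5311)^2 = +1.
Reciprocity: 5 ≡ 1 and 5311 ≡ 3 (mod 4), so (5/5311) = +(5311/5).
Reduce top mod 5: now compute (1/5).
Reached (1/5) = 1. Collecting the sign flips along the way, the symbol is +1.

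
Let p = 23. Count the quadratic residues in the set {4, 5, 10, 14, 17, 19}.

1

(4/23) = +1 → QR.
(5/23) = -1 → non-residue.
(10/23) = -1 → non-residue.
(14/23) = -1 → non-residue.
(17/23) = -1 → non-residue.
(19/23) = -1 → non-residue.
Total quadratic residues among the 6: 1.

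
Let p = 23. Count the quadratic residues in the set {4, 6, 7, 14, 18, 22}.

(4/23) = +1 → QR.
(6/23) = +1 → QR.
(7/23) = -1 → non-residue.
(14/23) = -1 → non-residue.
(18/23) = +1 → QR.
(22/23) = -1 → non-residue.
Total quadratic residues among the 6: 3.

3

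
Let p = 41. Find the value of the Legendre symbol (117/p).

-1

Euler's criterion: (117/41) ≡ 35^20 (mod 41).
35^2 ≡ 36 (mod 41)
35^4 ≡ 25 (mod 41)
35^8 ≡ 10 (mod 41)
35^16 ≡ 18 (mod 41)
35^20 = 35^(16+4) ≡ 40 (mod 41).
Result is 40 ≡ −1, so (117/41) = −1.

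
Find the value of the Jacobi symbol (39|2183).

1

Reciprocity: 39 ≡ 3 and 2183 ≡ 3 (mod 4), so (39/2183) = −(2183/39).
Reduce top mod 39: now compute (38/39).
Pull out 2: since 39 ≡ 7 (mod 8), (2/39) = +1.
Reciprocity: 19 ≡ 3 and 39 ≡ 3 (mod 4), so (19/39) = −(39/19).
Reduce top mod 19: now compute (1/19).
Reached (1/19) = 1. Collecting the sign flips along the way, the symbol is +1.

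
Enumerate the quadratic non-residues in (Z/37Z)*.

Square k = 1,…,18 (k and 37−k give the same square):
1²=1, 2²=4, 3²=9, 4²=16, 5²=25, 6²=36, 7²≡12, 8²≡27, 9²≡7, 10²≡26, 11²≡10, 12²≡33, 13²≡21, 14²≡11, 15²≡3, 16²≡34, 17²≡30, 18²≡28 (mod 37).
The residues are {1, 3, 4, 7, 9, 10, 11, 12, 16, 21, 25, 26, 27, 28, 30, 33, 34, 36}; the non-residues are the remaining 18 nonzero classes.

2 5 6 8 13 14 15 17 18 19 20 22 23 24 29 31 32 35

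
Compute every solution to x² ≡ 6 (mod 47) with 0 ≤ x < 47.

10, 37

Since 47 ≡ 3 (mod 4), a square root of 6 is 6^((47+1)/4) = 6^12 mod 47.
Repeated squaring: 6^2≡36, 6^4≡27, 6^8≡24 (mod 47).
6^12 = 6^(8+4) ≡ 37 (mod 47).
Check: 37² = 1369 ≡ 6 (mod 47). The two roots are 10 and 37.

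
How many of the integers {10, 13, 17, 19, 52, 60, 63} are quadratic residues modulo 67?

(10/67) = +1 → QR.
(13/67) = -1 → non-residue.
(17/67) = +1 → QR.
(19/67) = +1 → QR.
(52/67) = -1 → non-residue.
(60/67) = +1 → QR.
(63/67) = -1 → non-residue.
Total quadratic residues among the 7: 4.

4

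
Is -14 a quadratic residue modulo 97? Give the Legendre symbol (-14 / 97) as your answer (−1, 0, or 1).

-1

First reduce: -14 ≡ 83 (mod 97).
Reciprocity: 83 ≡ 3 and 97 ≡ 1 (mod 4), so (83/97) = +(97/83).
Reduce top mod 83: now compute (14/83).
Pull out 2: since 83 ≡ 3 (mod 8), (2/83) = -1.
Reciprocity: 7 ≡ 3 and 83 ≡ 3 (mod 4), so (7/83) = −(83/7).
Reduce top mod 7: now compute (6/7).
Pull out 2: since 7 ≡ 7 (mod 8), (2/7) = +1.
Reciprocity: 3 ≡ 3 and 7 ≡ 3 (mod 4), so (3/7) = −(7/3).
Reduce top mod 3: now compute (1/3).
Reached (1/3) = 1. Collecting the sign flips along the way, the symbol is -1.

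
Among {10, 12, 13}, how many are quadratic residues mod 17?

1

(10/17) = -1 → non-residue.
(12/17) = -1 → non-residue.
(13/17) = +1 → QR.
Total quadratic residues among the 3: 1.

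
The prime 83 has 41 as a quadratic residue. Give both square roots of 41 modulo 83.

37, 46

Since 83 ≡ 3 (mod 4), a square root of 41 is 41^((83+1)/4) = 41^21 mod 83.
Repeated squaring: 41^2≡21, 41^4≡26, 41^8≡12, 41^16≡61 (mod 83).
41^21 = 41^(16+4+1) ≡ 37 (mod 83).
Check: 37² = 1369 ≡ 41 (mod 83). The two roots are 37 and 46.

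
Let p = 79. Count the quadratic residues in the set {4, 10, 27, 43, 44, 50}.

4

(4/79) = +1 → QR.
(10/79) = +1 → QR.
(27/79) = -1 → non-residue.
(43/79) = -1 → non-residue.
(44/79) = +1 → QR.
(50/79) = +1 → QR.
Total quadratic residues among the 6: 4.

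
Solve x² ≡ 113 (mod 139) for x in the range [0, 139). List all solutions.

Since 139 ≡ 3 (mod 4), a square root of 113 is 113^((139+1)/4) = 113^35 mod 139.
Repeated squaring: 113^2≡120, 113^4≡83, 113^8≡78, 113^16≡107, 113^32≡51 (mod 139).
113^35 = 113^(32+2+1) ≡ 35 (mod 139).
Check: 35² = 1225 ≡ 113 (mod 139). The two roots are 35 and 104.

35, 104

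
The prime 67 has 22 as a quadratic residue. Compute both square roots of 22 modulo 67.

Since 67 ≡ 3 (mod 4), a square root of 22 is 22^((67+1)/4) = 22^17 mod 67.
Repeated squaring: 22^2≡15, 22^4≡24, 22^8≡40, 22^16≡59 (mod 67).
22^17 = 22^(16+1) ≡ 25 (mod 67).
Check: 25² = 625 ≡ 22 (mod 67). The two roots are 25 and 42.

25, 42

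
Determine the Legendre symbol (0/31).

Top reduces to 0: gcd > 1, so the symbol is 0.

0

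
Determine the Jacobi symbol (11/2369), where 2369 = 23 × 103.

1

Reciprocity: 11 ≡ 3 and 2369 ≡ 1 (mod 4), so (11/2369) = +(2369/11).
Reduce top mod 11: now compute (4/11).
Pull out 2^2: since 11 ≡ 3 (mod 8), (2/11) = -1, so (2/11)^2 = +1.
Reached (1/11) = 1. Collecting the sign flips along the way, the symbol is +1.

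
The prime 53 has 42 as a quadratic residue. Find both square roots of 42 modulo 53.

53 ≡ 1 (mod 4), so we find a root by search.
Trying successive values, 25² = 625 ≡ 42 (mod 53). The other root is 53 − 25 = 28.

25, 28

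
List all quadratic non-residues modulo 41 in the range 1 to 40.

Square k = 1,…,20 (k and 41−k give the same square):
1²=1, 2²=4, 3²=9, 4²=16, 5²=25, 6²=36, 7²≡8, 8²≡23, 9²≡40, 10²≡18, 11²≡39, 12²≡21, 13²≡5, 14²≡32, 15²≡20, 16²≡10, 17²≡2, 18²≡37, 19²≡33, 20²≡31 (mod 41).
The residues are {1, 2, 4, 5, 8, 9, 10, 16, 18, 20, 21, 23, 25, 31, 32, 33, 36, 37, 39, 40}; the non-residues are the remaining 20 nonzero classes.

3,6,7,11,12,13,14,15,17,19,22,24,26,27,28,29,30,34,35,38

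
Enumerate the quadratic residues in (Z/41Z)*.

1, 2, 4, 5, 8, 9, 10, 16, 18, 20, 21, 23, 25, 31, 32, 33, 36, 37, 39, 40

Square k = 1,…,20 (k and 41−k give the same square):
1²=1, 2²=4, 3²=9, 4²=16, 5²=25, 6²=36, 7²≡8, 8²≡23, 9²≡40, 10²≡18, 11²≡39, 12²≡21, 13²≡5, 14²≡32, 15²≡20, 16²≡10, 17²≡2, 18²≡37, 19²≡33, 20²≡31 (mod 41).
So the quadratic residues mod 41 are {1, 2, 4, 5, 8, 9, 10, 16, 18, 20, 21, 23, 25, 31, 32, 33, 36, 37, 39, 40}.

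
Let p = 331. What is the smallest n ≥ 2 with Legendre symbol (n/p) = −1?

(2/331) = −1, so 2 is the smallest positive non-residue mod 331.

2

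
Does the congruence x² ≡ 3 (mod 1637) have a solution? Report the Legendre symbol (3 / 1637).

-1

Reciprocity: 3 ≡ 3 and 1637 ≡ 1 (mod 4), so (3/1637) = +(1637/3).
Reduce top mod 3: now compute (2/3).
Pull out 2: since 3 ≡ 3 (mod 8), (2/3) = -1.
Reached (1/3) = 1. Collecting the sign flips along the way, the symbol is -1.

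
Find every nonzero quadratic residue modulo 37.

Square k = 1,…,18 (k and 37−k give the same square):
1²=1, 2²=4, 3²=9, 4²=16, 5²=25, 6²=36, 7²≡12, 8²≡27, 9²≡7, 10²≡26, 11²≡10, 12²≡33, 13²≡21, 14²≡11, 15²≡3, 16²≡34, 17²≡30, 18²≡28 (mod 37).
So the quadratic residues mod 37 are {1, 3, 4, 7, 9, 10, 11, 12, 16, 21, 25, 26, 27, 28, 30, 33, 34, 36}.

1 3 4 7 9 10 11 12 16 21 25 26 27 28 30 33 34 36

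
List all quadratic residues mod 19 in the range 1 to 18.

Square k = 1,…,9 (k and 19−k give the same square):
1²=1, 2²=4, 3²=9, 4²=16, 5²≡6, 6²≡17, 7²≡11, 8²≡7, 9²≡5 (mod 19).
So the quadratic residues mod 19 are {1, 4, 5, 6, 7, 9, 11, 16, 17}.

1 4 5 6 7 9 11 16 17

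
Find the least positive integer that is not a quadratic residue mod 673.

5

(2/673) = +1, so 2 is a residue.
(3/673) = +1, so 3 is a residue.
(4/673) = +1, so 4 is a residue.
(5/673) = −1, so 5 is the smallest positive non-residue mod 673.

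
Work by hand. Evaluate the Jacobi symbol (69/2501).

Reciprocity: 69 ≡ 1 and 2501 ≡ 1 (mod 4), so (69/2501) = +(2501/69).
Reduce top mod 69: now compute (17/69).
Reciprocity: 17 ≡ 1 and 69 ≡ 1 (mod 4), so (17/69) = +(69/17).
Reduce top mod 17: now compute (1/17).
Reached (1/17) = 1. Collecting the sign flips along the way, the symbol is +1.

1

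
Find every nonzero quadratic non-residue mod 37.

2, 5, 6, 8, 13, 14, 15, 17, 18, 19, 20, 22, 23, 24, 29, 31, 32, 35

Square k = 1,…,18 (k and 37−k give the same square):
1²=1, 2²=4, 3²=9, 4²=16, 5²=25, 6²=36, 7²≡12, 8²≡27, 9²≡7, 10²≡26, 11²≡10, 12²≡33, 13²≡21, 14²≡11, 15²≡3, 16²≡34, 17²≡30, 18²≡28 (mod 37).
The residues are {1, 3, 4, 7, 9, 10, 11, 12, 16, 21, 25, 26, 27, 28, 30, 33, 34, 36}; the non-residues are the remaining 18 nonzero classes.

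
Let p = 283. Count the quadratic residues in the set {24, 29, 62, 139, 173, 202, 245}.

3

(24/283) = +1 → QR.
(29/283) = +1 → QR.
(62/283) = +1 → QR.
(139/283) = -1 → non-residue.
(173/283) = -1 → non-residue.
(202/283) = -1 → non-residue.
(245/283) = -1 → non-residue.
Total quadratic residues among the 7: 3.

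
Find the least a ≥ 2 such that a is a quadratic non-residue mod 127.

3

(2/127) = +1, so 2 is a residue.
(3/127) = −1, so 3 is the smallest positive non-residue mod 127.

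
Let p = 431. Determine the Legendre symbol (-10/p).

-1

First reduce: -10 ≡ 421 (mod 431).
Reciprocity: 421 ≡ 1 and 431 ≡ 3 (mod 4), so (421/431) = +(431/421).
Reduce top mod 421: now compute (10/421).
Pull out 2: since 421 ≡ 5 (mod 8), (2/421) = -1.
Reciprocity: 5 ≡ 1 and 421 ≡ 1 (mod 4), so (5/421) = +(421/5).
Reduce top mod 5: now compute (1/5).
Reached (1/5) = 1. Collecting the sign flips along the way, the symbol is -1.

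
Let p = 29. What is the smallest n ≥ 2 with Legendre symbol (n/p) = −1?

(2/29) = −1, so 2 is the smallest positive non-residue mod 29.

2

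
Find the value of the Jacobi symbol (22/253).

0

Pull out 2: since 253 ≡ 5 (mod 8), (2/253) = -1.
Reciprocity: 11 ≡ 3 and 253 ≡ 1 (mod 4), so (11/253) = +(253/11).
Reduce top mod 11: now compute (0/11).
Top reduces to 0: gcd > 1, so the symbol is 0.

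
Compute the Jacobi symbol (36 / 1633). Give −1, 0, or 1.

Pull out 2^2: since 1633 ≡ 1 (mod 8), (2/1633) = +1, so (2/1633)^2 = +1.
Reciprocity: 9 ≡ 1 and 1633 ≡ 1 (mod 4), so (9/1633) = +(1633/9).
Reduce top mod 9: now compute (4/9).
Pull out 2^2: since 9 ≡ 1 (mod 8), (2/9) = +1, so (2/9)^2 = +1.
Reached (1/9) = 1. Collecting the sign flips along the way, the symbol is +1.

1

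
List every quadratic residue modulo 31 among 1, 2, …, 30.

Square k = 1,…,15 (k and 31−k give the same square):
1²=1, 2²=4, 3²=9, 4²=16, 5²=25, 6²≡5, 7²≡18, 8²≡2, 9²≡19, 10²≡7, 11²≡28, 12²≡20, 13²≡14, 14²≡10, 15²≡8 (mod 31).
So the quadratic residues mod 31 are {1, 2, 4, 5, 7, 8, 9, 10, 14, 16, 18, 19, 20, 25, 28}.

1,2,4,5,7,8,9,10,14,16,18,19,20,25,28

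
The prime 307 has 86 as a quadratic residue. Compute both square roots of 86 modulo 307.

Since 307 ≡ 3 (mod 4), a square root of 86 is 86^((307+1)/4) = 86^77 mod 307.
Repeated squaring: 86^2≡28, 86^4≡170, 86^8≡42, 86^16≡229, 86^32≡251, 86^64≡66 (mod 307).
86^77 = 86^(64+8+4+1) ≡ 184 (mod 307).
Check: 184² = 33856 ≡ 86 (mod 307). The two roots are 123 and 184.

123, 184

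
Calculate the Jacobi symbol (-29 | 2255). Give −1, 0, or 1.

-1

First reduce: -29 ≡ 2226 (mod 2255).
Pull out 2: since 2255 ≡ 7 (mod 8), (2/2255) = +1.
Reciprocity: 1113 ≡ 1 and 2255 ≡ 3 (mod 4), so (1113/2255) = +(2255/1113).
Reduce top mod 1113: now compute (29/1113).
Reciprocity: 29 ≡ 1 and 1113 ≡ 1 (mod 4), so (29/1113) = +(1113/29).
Reduce top mod 29: now compute (11/29).
Reciprocity: 11 ≡ 3 and 29 ≡ 1 (mod 4), so (11/29) = +(29/11).
Reduce top mod 11: now compute (7/11).
Reciprocity: 7 ≡ 3 and 11 ≡ 3 (mod 4), so (7/11) = −(11/7).
Reduce top mod 7: now compute (4/7).
Pull out 2^2: since 7 ≡ 7 (mod 8), (2/7) = +1, so (2/7)^2 = +1.
Reached (1/7) = 1. Collecting the sign flips along the way, the symbol is -1.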